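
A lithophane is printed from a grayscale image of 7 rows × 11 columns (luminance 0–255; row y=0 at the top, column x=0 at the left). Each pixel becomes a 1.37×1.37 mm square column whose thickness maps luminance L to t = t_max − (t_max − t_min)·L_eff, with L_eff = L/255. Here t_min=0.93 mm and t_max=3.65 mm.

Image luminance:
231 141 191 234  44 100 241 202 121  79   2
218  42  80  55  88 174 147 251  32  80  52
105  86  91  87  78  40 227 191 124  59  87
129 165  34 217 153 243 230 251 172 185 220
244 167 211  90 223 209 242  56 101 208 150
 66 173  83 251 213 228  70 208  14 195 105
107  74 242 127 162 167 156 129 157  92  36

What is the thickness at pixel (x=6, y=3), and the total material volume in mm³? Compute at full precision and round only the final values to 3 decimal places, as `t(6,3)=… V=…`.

span = t_max - t_min = 3.65 - 0.93 = 2.720
L(6,3) = 230, L_eff = 230/255 = 0.901961
t(6,3) = 3.65 - 2.720·0.901961 = 1.197
Σt over all 7·11 pixels = 164.41
V = pitch²·Σt = 1.37²·164.41 = 308.581

t(6,3)=1.197 V=308.581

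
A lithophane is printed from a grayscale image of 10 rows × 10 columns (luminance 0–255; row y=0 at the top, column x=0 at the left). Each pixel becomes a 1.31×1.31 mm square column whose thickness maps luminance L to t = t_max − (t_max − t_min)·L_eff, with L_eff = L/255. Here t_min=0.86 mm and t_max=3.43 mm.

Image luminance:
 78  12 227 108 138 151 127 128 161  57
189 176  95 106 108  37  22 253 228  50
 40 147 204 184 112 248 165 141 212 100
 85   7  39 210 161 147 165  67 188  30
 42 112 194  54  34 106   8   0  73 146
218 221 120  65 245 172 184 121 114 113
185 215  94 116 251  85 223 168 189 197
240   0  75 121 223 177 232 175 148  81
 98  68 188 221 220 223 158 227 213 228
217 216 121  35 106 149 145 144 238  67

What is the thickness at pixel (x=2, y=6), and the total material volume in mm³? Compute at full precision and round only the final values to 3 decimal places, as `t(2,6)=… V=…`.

t(2,6)=2.483 V=347.833

span = t_max - t_min = 3.43 - 0.86 = 2.570
L(2,6) = 94, L_eff = 94/255 = 0.368627
t(2,6) = 3.43 - 2.570·0.368627 = 2.483
Σt over all 10·10 pixels = 2584273/12750 ≈ 202.6880784
V = pitch²·Σt = 1.31²·2584273/12750 = 347.833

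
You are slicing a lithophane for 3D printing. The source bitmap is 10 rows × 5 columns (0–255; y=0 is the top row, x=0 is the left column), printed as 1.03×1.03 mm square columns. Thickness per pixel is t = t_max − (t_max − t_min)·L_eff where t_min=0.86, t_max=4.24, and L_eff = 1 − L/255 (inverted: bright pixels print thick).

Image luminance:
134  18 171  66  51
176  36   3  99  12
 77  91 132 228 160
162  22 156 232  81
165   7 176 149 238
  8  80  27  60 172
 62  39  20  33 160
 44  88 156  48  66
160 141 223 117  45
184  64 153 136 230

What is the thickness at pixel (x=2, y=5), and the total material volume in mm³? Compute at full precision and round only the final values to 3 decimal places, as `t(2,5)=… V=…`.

span = t_max - t_min = 4.24 - 0.86 = 3.380
L(2,5) = 27, L_eff = 1 - 27/255 = 0.894118 (inverted)
t(2,5) = 4.24 - 3.380·0.894118 = 1.218
Σt over all 10·5 pixels = 242292/2125 ≈ 114.0197647
V = pitch²·Σt = 1.03²·242292/2125 = 120.964

t(2,5)=1.218 V=120.964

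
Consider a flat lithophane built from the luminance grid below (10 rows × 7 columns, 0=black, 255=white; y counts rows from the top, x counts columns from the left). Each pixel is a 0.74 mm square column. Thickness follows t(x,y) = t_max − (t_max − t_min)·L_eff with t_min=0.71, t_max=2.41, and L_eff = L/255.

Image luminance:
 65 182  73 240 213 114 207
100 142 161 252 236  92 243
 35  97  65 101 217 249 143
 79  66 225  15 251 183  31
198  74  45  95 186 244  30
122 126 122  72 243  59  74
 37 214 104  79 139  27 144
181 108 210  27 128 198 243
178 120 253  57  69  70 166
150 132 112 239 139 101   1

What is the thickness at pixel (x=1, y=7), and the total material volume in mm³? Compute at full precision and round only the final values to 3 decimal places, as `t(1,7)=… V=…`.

span = t_max - t_min = 2.41 - 0.71 = 1.700
L(1,7) = 108, L_eff = 108/255 = 0.423529
t(1,7) = 2.41 - 1.700·0.423529 = 1.690
Σt over all 10·7 pixels = 106.08
V = pitch²·Σt = 0.74²·106.08 = 58.089

t(1,7)=1.690 V=58.089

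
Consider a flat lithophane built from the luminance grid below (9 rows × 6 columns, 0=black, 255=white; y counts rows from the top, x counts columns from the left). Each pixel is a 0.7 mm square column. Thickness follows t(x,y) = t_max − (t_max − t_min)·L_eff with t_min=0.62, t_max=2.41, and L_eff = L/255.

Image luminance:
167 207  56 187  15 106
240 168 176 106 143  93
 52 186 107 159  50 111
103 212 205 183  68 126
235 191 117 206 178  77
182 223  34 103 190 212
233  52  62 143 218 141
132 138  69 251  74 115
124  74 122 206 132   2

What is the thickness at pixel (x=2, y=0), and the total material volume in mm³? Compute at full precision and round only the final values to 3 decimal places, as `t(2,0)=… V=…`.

span = t_max - t_min = 2.41 - 0.62 = 1.790
L(2,0) = 56, L_eff = 56/255 = 0.219608
t(2,0) = 2.41 - 1.790·0.219608 = 2.017
Σt over all 9·6 pixels = 495718/6375 ≈ 77.7596863
V = pitch²·Σt = 0.7²·495718/6375 = 38.102

t(2,0)=2.017 V=38.102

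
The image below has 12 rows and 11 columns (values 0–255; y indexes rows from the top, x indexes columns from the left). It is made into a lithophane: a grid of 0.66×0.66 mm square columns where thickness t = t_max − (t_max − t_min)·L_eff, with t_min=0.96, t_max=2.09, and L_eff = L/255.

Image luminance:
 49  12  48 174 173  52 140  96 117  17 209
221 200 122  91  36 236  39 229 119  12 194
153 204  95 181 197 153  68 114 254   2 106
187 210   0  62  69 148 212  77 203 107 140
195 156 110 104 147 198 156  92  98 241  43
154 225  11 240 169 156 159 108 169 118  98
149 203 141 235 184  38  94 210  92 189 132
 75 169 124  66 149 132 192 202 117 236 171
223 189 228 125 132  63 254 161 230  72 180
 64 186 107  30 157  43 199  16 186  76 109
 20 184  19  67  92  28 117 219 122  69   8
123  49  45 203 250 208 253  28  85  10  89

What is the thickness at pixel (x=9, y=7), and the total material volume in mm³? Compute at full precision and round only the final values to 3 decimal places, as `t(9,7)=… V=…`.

t(9,7)=1.044 V=86.793

span = t_max - t_min = 2.09 - 0.96 = 1.130
L(9,7) = 236, L_eff = 236/255 = 0.925490
t(9,7) = 2.09 - 1.130·0.925490 = 1.044
Σt over all 12·11 pixels = 5080831/25500 ≈ 199.2482745
V = pitch²·Σt = 0.66²·5080831/25500 = 86.793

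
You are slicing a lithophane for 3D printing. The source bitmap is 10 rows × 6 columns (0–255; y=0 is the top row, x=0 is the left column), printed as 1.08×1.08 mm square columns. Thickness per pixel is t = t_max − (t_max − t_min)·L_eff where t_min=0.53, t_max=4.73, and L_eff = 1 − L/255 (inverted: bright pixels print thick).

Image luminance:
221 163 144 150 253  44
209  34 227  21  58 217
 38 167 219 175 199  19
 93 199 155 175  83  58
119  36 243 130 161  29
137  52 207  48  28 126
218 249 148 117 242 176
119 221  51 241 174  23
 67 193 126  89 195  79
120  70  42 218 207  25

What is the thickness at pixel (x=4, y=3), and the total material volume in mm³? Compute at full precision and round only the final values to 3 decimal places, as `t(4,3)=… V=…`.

t(4,3)=1.897 V=191.685

span = t_max - t_min = 4.73 - 0.53 = 4.200
L(4,3) = 83, L_eff = 1 - 83/255 = 0.674510 (inverted)
t(4,3) = 4.73 - 4.200·0.674510 = 1.897
Σt over all 10·6 pixels = 69844/425 ≈ 164.3388235
V = pitch²·Σt = 1.08²·69844/425 = 191.685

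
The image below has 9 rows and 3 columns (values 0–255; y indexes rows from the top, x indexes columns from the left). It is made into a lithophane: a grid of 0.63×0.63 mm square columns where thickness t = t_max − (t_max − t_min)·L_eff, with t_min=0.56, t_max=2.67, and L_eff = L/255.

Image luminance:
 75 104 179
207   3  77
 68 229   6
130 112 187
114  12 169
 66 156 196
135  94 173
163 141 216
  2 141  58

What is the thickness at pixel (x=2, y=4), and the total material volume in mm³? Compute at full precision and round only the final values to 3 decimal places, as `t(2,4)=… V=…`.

t(2,4)=1.272 V=18.061

span = t_max - t_min = 2.67 - 0.56 = 2.110
L(2,4) = 169, L_eff = 169/255 = 0.662745
t(2,4) = 2.67 - 2.110·0.662745 = 1.272
Σt over all 9·3 pixels = 45.504
V = pitch²·Σt = 0.63²·45.504 = 18.061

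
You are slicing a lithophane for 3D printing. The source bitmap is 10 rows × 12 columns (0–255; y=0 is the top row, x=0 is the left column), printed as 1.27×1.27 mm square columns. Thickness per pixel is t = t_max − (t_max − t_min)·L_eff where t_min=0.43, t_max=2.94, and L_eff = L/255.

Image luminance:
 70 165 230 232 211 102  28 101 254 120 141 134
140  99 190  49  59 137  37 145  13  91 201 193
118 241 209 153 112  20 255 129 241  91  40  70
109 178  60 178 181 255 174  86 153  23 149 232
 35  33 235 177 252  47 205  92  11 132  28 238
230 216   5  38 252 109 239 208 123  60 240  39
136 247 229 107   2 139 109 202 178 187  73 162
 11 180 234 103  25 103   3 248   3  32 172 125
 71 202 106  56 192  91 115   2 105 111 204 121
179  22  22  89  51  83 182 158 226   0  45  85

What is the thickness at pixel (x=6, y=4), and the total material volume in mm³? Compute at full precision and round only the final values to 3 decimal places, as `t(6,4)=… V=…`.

t(6,4)=0.922 V=325.001

span = t_max - t_min = 2.94 - 0.43 = 2.510
L(6,4) = 205, L_eff = 205/255 = 0.803922
t(6,4) = 2.94 - 2.510·0.803922 = 0.922
Σt over all 10·12 pixels = 5138279/25500 ≈ 201.5011373
V = pitch²·Σt = 1.27²·5138279/25500 = 325.001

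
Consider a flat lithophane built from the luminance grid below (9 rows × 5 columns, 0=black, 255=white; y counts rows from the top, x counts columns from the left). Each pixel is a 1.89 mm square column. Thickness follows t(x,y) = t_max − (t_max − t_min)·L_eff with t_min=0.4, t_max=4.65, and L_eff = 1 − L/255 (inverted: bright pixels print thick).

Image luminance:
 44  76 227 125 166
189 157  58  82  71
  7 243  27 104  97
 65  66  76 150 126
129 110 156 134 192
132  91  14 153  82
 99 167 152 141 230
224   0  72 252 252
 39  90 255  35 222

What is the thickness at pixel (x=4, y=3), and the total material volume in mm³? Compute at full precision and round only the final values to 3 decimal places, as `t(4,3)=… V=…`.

span = t_max - t_min = 4.65 - 0.4 = 4.250
L(4,3) = 126, L_eff = 1 - 126/255 = 0.505882 (inverted)
t(4,3) = 4.65 - 4.250·0.505882 = 2.500
Σt over all 9·5 pixels = 6659/60 ≈ 110.9833333
V = pitch²·Σt = 1.89²·6659/60 = 396.444

t(4,3)=2.500 V=396.444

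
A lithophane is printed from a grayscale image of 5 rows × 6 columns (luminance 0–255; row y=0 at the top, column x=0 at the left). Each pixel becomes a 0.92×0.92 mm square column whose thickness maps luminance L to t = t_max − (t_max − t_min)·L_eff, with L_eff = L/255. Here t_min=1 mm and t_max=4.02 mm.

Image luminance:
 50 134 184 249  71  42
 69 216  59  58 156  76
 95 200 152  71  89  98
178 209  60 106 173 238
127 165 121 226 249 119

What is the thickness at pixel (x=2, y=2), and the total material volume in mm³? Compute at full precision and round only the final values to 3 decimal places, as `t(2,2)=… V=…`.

span = t_max - t_min = 4.02 - 1 = 3.020
L(2,2) = 152, L_eff = 152/255 = 0.596078
t(2,2) = 4.02 - 3.020·0.596078 = 2.220
Σt over all 5·6 pixels = 92761/1275 ≈ 72.7537255
V = pitch²·Σt = 0.92²·92761/1275 = 61.579

t(2,2)=2.220 V=61.579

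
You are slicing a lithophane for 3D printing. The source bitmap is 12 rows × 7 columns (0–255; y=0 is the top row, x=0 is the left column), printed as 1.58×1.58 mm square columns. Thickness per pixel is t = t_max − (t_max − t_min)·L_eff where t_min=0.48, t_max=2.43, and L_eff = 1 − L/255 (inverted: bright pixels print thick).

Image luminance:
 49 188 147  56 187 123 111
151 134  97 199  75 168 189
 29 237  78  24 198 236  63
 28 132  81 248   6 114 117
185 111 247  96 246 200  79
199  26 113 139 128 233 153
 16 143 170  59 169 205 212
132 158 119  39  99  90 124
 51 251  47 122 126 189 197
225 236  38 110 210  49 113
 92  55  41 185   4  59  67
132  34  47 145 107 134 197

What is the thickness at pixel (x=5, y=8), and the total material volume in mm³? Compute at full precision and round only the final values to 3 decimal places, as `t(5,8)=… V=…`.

t(5,8)=1.925 V=303.354

span = t_max - t_min = 2.43 - 0.48 = 1.950
L(5,8) = 189, L_eff = 1 - 189/255 = 0.258824 (inverted)
t(5,8) = 2.43 - 1.950·0.258824 = 1.925
Σt over all 12·7 pixels = 103289/850 ≈ 121.5164706
V = pitch²·Σt = 1.58²·103289/850 = 303.354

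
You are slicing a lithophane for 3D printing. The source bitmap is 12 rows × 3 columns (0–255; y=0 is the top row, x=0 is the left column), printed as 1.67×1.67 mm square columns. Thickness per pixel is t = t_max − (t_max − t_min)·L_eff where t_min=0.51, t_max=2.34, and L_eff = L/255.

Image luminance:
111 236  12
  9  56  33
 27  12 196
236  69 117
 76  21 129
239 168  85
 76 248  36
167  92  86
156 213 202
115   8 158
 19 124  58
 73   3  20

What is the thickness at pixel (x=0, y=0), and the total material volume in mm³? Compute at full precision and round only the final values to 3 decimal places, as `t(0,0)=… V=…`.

t(0,0)=1.543 V=161.164

span = t_max - t_min = 2.34 - 0.51 = 1.830
L(0,0) = 111, L_eff = 111/255 = 0.435294
t(0,0) = 2.34 - 1.830·0.435294 = 1.543
Σt over all 12·3 pixels = 245597/4250 ≈ 57.7875294
V = pitch²·Σt = 1.67²·245597/4250 = 161.164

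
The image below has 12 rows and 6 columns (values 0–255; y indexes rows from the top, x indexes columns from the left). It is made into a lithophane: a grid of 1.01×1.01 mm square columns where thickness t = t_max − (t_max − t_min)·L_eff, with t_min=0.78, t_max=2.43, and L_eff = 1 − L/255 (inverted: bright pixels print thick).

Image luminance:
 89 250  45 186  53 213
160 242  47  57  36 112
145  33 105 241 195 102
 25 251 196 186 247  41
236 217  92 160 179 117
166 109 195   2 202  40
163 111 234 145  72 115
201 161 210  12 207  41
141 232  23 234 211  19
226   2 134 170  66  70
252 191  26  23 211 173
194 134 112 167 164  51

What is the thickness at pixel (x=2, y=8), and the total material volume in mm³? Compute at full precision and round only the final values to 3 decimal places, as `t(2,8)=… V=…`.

span = t_max - t_min = 2.43 - 0.78 = 1.650
L(2,8) = 23, L_eff = 1 - 23/255 = 0.909804 (inverted)
t(2,8) = 2.43 - 1.650·0.909804 = 0.929
Σt over all 12·6 pixels = 102021/850 ≈ 120.0247059
V = pitch²·Σt = 1.01²·102021/850 = 122.437

t(2,8)=0.929 V=122.437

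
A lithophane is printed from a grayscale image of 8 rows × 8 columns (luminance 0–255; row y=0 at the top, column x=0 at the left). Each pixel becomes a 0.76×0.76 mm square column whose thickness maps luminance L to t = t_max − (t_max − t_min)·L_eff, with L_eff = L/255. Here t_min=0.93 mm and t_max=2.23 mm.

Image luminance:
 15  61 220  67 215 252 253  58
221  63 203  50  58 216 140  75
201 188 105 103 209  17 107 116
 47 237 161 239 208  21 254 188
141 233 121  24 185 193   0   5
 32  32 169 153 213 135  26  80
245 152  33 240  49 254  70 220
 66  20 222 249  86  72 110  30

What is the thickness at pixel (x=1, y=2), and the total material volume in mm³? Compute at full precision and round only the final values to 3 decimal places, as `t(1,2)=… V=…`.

span = t_max - t_min = 2.23 - 0.93 = 1.300
L(1,2) = 188, L_eff = 188/255 = 0.737255
t(1,2) = 2.23 - 1.300·0.737255 = 1.272
Σt over all 8·8 pixels = 127186/1275 ≈ 99.7537255
V = pitch²·Σt = 0.76²·127186/1275 = 57.618

t(1,2)=1.272 V=57.618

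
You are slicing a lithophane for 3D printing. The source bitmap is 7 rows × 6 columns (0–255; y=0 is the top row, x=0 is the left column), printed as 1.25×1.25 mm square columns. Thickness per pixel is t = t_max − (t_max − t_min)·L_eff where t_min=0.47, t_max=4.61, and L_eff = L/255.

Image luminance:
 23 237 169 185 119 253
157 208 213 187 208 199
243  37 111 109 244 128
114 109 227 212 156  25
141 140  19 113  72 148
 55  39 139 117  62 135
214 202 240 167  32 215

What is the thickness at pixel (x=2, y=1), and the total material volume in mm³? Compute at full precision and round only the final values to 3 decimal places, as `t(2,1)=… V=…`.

t(2,1)=1.152 V=147.205

span = t_max - t_min = 4.61 - 0.47 = 4.140
L(2,1) = 213, L_eff = 213/255 = 0.835294
t(2,1) = 4.61 - 4.140·0.835294 = 1.152
Σt over all 7·6 pixels = 200199/2125 ≈ 94.2112941
V = pitch²·Σt = 1.25²·200199/2125 = 147.205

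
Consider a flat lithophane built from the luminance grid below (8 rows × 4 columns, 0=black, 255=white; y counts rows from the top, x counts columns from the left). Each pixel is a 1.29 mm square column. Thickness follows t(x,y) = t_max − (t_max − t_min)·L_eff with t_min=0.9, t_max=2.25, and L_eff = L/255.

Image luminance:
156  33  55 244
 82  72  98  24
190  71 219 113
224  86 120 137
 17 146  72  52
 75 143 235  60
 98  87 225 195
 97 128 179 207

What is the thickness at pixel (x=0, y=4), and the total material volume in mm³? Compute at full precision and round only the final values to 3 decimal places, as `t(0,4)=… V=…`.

span = t_max - t_min = 2.25 - 0.9 = 1.350
L(0,4) = 17, L_eff = 17/255 = 0.066667
t(0,4) = 2.25 - 1.350·0.066667 = 2.160
Σt over all 8·4 pixels = 4347/85 ≈ 51.1411765
V = pitch²·Σt = 1.29²·4347/85 = 85.104

t(0,4)=2.160 V=85.104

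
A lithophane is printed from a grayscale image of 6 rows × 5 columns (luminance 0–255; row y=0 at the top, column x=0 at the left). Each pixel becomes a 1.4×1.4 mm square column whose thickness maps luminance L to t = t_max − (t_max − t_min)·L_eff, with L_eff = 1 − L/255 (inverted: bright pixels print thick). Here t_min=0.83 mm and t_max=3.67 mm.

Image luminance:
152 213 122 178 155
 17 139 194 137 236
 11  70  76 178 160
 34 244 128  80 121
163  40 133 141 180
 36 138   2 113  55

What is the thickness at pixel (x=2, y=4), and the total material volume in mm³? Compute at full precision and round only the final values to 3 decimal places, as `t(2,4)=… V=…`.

span = t_max - t_min = 3.67 - 0.83 = 2.840
L(2,4) = 133, L_eff = 1 - 133/255 = 0.478431 (inverted)
t(2,4) = 3.67 - 2.840·0.478431 = 2.311
Σt over all 6·5 pixels = 835207/12750 ≈ 65.5064314
V = pitch²·Σt = 1.4²·835207/12750 = 128.393

t(2,4)=2.311 V=128.393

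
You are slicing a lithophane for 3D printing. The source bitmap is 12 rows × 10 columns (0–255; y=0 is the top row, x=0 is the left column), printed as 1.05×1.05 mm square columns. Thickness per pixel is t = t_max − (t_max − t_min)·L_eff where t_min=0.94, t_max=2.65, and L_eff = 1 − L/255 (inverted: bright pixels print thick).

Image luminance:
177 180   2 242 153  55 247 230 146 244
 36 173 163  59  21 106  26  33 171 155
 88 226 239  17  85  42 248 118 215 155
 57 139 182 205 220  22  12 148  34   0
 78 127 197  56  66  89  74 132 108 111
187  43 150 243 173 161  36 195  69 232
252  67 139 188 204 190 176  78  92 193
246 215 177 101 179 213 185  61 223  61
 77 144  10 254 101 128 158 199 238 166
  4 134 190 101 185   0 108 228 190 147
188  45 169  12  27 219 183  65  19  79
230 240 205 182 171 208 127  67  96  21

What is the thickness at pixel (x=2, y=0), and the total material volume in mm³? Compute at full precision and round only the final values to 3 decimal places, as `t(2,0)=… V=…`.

t(2,0)=0.953 V=243.785

span = t_max - t_min = 2.65 - 0.94 = 1.710
L(2,0) = 2, L_eff = 1 - 2/255 = 0.992157 (inverted)
t(2,0) = 2.65 - 1.710·0.992157 = 0.953
Σt over all 12·10 pixels = 1879521/8500 ≈ 221.1201176
V = pitch²·Σt = 1.05²·1879521/8500 = 243.785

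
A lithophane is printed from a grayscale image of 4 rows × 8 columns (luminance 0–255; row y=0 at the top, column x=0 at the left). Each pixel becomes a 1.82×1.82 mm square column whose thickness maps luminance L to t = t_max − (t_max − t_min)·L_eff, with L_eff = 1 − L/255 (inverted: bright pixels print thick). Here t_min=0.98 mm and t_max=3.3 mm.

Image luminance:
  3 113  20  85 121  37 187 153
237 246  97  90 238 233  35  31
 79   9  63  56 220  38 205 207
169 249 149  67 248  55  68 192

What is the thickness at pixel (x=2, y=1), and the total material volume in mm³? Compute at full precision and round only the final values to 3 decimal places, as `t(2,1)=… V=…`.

span = t_max - t_min = 3.3 - 0.98 = 2.320
L(2,1) = 97, L_eff = 1 - 97/255 = 0.619608 (inverted)
t(2,1) = 3.3 - 2.320·0.619608 = 1.863
Σt over all 4·8 pixels = 86384/1275 ≈ 67.7521569
V = pitch²·Σt = 1.82²·86384/1275 = 224.422

t(2,1)=1.863 V=224.422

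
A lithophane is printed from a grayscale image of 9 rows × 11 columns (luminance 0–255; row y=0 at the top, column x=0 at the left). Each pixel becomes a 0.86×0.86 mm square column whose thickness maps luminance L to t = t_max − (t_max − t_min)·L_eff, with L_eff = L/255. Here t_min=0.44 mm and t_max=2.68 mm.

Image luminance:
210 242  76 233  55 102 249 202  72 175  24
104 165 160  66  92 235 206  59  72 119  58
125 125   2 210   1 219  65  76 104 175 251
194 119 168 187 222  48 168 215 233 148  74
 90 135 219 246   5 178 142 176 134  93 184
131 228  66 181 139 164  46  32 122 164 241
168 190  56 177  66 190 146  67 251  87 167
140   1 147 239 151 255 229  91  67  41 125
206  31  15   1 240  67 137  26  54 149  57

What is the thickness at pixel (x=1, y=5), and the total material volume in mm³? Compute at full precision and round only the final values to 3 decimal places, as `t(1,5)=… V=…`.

t(1,5)=0.677 V=110.115

span = t_max - t_min = 2.68 - 0.44 = 2.240
L(1,5) = 228, L_eff = 228/255 = 0.894118
t(1,5) = 2.68 - 2.240·0.894118 = 0.677
Σt over all 9·11 pixels = 189827/1275 ≈ 148.8839216
V = pitch²·Σt = 0.86²·189827/1275 = 110.115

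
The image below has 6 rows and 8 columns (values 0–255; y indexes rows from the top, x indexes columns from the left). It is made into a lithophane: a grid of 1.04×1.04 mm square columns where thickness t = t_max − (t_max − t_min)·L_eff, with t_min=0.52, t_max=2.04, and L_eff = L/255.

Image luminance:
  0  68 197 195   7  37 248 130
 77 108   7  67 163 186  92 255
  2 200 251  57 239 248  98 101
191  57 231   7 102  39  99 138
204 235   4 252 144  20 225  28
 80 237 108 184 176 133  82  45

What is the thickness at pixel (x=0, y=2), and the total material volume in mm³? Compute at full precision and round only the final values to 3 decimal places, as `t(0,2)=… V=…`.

t(0,2)=2.028 V=66.879

span = t_max - t_min = 2.04 - 0.52 = 1.520
L(0,2) = 2, L_eff = 2/255 = 0.007843
t(0,2) = 2.04 - 1.520·0.007843 = 2.028
Σt over all 6·8 pixels = 131396/2125 ≈ 61.8334118
V = pitch²·Σt = 1.04²·131396/2125 = 66.879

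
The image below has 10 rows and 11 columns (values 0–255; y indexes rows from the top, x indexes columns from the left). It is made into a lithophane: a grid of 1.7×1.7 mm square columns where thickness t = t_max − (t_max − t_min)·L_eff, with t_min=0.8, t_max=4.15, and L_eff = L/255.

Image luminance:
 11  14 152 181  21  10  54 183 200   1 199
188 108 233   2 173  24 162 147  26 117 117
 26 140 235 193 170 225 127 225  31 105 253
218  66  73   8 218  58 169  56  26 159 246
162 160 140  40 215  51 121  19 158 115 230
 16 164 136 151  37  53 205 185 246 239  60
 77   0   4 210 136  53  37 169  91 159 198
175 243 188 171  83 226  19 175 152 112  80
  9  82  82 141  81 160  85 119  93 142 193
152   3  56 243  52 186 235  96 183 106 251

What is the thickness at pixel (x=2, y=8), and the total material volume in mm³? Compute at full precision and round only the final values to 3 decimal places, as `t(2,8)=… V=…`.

span = t_max - t_min = 4.15 - 0.8 = 3.350
L(2,8) = 82, L_eff = 82/255 = 0.321569
t(2,8) = 4.15 - 3.350·0.321569 = 3.073
Σt over all 10·11 pixels = 468721/1700 ≈ 275.7182353
V = pitch²·Σt = 1.7²·468721/1700 = 796.826

t(2,8)=3.073 V=796.826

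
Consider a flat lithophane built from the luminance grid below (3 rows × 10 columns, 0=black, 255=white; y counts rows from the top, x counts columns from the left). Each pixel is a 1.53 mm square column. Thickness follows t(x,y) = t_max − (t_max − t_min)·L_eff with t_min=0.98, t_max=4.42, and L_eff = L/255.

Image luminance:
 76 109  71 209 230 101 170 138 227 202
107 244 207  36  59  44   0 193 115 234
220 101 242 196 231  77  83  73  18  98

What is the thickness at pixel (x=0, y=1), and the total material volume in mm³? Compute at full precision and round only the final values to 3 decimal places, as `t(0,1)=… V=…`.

t(0,1)=2.977 V=180.581

span = t_max - t_min = 4.42 - 0.98 = 3.440
L(0,1) = 107, L_eff = 107/255 = 0.419608
t(0,1) = 4.42 - 3.440·0.419608 = 2.977
Σt over all 3·10 pixels = 491779/6375 ≈ 77.1418039
V = pitch²·Σt = 1.53²·491779/6375 = 180.581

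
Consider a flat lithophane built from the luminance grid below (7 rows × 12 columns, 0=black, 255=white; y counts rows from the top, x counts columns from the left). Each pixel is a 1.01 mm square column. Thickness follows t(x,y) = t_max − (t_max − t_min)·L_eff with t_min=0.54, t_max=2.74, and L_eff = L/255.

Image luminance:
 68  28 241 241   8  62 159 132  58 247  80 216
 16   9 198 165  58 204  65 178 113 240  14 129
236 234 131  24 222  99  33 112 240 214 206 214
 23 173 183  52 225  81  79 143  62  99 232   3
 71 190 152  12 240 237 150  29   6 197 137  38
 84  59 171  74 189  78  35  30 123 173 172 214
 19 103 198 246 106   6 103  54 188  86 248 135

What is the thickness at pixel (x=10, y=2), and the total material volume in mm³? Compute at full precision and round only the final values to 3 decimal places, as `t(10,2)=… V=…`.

span = t_max - t_min = 2.74 - 0.54 = 2.200
L(10,2) = 206, L_eff = 206/255 = 0.807843
t(10,2) = 2.74 - 2.200·0.807843 = 0.963
Σt over all 7·12 pixels = 58944/425 ≈ 138.6917647
V = pitch²·Σt = 1.01²·58944/425 = 141.479

t(10,2)=0.963 V=141.479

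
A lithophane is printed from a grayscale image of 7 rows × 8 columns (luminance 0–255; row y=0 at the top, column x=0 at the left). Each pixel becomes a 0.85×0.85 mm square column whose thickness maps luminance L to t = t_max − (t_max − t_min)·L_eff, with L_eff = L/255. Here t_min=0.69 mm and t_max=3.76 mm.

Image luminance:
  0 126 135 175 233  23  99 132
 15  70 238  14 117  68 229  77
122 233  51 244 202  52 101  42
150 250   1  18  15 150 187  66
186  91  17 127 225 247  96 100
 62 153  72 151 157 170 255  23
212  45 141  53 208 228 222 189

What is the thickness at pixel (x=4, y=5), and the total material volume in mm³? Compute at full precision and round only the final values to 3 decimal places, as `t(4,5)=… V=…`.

t(4,5)=1.870 V=90.676

span = t_max - t_min = 3.76 - 0.69 = 3.070
L(4,5) = 157, L_eff = 157/255 = 0.615686
t(4,5) = 3.76 - 3.070·0.615686 = 1.870
Σt over all 7·8 pixels = 42671/340 ≈ 125.5029412
V = pitch²·Σt = 0.85²·42671/340 = 90.676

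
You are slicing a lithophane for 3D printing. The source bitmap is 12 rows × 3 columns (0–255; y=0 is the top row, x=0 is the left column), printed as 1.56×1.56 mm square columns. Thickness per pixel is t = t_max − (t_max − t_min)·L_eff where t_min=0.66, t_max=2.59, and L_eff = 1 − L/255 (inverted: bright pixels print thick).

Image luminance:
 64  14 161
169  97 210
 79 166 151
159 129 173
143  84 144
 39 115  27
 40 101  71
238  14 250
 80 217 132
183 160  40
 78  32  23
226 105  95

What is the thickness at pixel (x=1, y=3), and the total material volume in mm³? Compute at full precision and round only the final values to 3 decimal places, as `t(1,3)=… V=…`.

t(1,3)=1.636 V=135.348

span = t_max - t_min = 2.59 - 0.66 = 1.930
L(1,3) = 129, L_eff = 1 - 129/255 = 0.494118 (inverted)
t(1,3) = 2.59 - 1.930·0.494118 = 1.636
Σt over all 12·3 pixels = 472739/8500 ≈ 55.6163529
V = pitch²·Σt = 1.56²·472739/8500 = 135.348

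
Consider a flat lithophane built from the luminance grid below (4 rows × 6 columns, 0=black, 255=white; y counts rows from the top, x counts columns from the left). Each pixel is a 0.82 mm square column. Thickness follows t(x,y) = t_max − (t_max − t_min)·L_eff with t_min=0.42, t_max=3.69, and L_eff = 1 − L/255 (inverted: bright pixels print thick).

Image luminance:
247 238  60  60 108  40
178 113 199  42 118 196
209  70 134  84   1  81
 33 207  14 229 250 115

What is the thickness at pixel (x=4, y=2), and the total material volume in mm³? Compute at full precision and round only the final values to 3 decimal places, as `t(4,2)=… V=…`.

span = t_max - t_min = 3.69 - 0.42 = 3.270
L(4,2) = 1, L_eff = 1 - 1/255 = 0.996078 (inverted)
t(4,2) = 3.69 - 3.270·0.996078 = 0.433
Σt over all 4·6 pixels = 48.884
V = pitch²·Σt = 0.82²·48.884 = 32.870

t(4,2)=0.433 V=32.870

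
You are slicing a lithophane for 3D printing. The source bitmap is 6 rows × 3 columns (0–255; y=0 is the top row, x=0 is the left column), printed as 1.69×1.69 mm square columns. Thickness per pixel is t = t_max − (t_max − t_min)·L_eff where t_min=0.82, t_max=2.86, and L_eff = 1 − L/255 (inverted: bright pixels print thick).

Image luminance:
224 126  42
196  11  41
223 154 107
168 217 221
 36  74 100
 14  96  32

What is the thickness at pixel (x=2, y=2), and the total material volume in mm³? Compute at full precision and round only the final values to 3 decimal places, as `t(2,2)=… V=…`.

span = t_max - t_min = 2.86 - 0.82 = 2.040
L(2,2) = 107, L_eff = 1 - 107/255 = 0.580392 (inverted)
t(2,2) = 2.86 - 2.040·0.580392 = 1.676
Σt over all 6·3 pixels = 31.416
V = pitch²·Σt = 1.69²·31.416 = 89.727

t(2,2)=1.676 V=89.727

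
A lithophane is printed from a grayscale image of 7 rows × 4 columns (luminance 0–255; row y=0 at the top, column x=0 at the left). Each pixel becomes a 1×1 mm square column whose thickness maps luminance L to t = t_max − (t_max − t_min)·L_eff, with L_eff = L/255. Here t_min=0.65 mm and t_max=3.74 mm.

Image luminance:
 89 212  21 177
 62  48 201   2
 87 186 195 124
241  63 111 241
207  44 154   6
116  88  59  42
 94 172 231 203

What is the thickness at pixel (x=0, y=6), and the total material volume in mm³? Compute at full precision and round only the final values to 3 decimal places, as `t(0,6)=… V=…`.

t(0,6)=2.601 V=62.599

span = t_max - t_min = 3.74 - 0.65 = 3.090
L(0,6) = 94, L_eff = 94/255 = 0.368627
t(0,6) = 3.74 - 3.090·0.368627 = 2.601
Σt over all 7·4 pixels = 133023/2125 ≈ 62.5990588
V = pitch²·Σt = 1²·133023/2125 = 62.599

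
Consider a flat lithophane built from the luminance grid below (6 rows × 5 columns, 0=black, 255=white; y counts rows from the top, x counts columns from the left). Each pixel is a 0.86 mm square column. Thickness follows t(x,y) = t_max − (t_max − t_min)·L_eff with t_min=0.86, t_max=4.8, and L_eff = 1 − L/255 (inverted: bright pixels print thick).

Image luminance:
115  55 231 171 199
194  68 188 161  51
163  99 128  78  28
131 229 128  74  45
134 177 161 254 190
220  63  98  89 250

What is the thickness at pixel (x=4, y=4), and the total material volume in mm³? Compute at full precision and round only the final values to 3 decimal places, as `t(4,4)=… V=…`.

span = t_max - t_min = 4.8 - 0.86 = 3.940
L(4,4) = 190, L_eff = 1 - 190/255 = 0.254902 (inverted)
t(4,4) = 4.8 - 3.940·0.254902 = 3.796
Σt over all 6·5 pixels = 575417/6375 ≈ 90.2614902
V = pitch²·Σt = 0.86²·575417/6375 = 66.757

t(4,4)=3.796 V=66.757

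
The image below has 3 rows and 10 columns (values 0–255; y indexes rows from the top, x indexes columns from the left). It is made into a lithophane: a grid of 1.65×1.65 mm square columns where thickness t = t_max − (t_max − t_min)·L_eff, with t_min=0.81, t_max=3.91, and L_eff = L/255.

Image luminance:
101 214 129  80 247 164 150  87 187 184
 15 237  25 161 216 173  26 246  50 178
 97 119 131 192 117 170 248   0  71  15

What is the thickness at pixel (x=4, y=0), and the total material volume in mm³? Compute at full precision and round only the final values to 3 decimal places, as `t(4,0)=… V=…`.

span = t_max - t_min = 3.91 - 0.81 = 3.100
L(4,0) = 247, L_eff = 247/255 = 0.968627
t(4,0) = 3.91 - 3.100·0.968627 = 0.907
Σt over all 3·10 pixels = 34837/510 ≈ 68.3078431
V = pitch²·Σt = 1.65²·34837/510 = 185.968

t(4,0)=0.907 V=185.968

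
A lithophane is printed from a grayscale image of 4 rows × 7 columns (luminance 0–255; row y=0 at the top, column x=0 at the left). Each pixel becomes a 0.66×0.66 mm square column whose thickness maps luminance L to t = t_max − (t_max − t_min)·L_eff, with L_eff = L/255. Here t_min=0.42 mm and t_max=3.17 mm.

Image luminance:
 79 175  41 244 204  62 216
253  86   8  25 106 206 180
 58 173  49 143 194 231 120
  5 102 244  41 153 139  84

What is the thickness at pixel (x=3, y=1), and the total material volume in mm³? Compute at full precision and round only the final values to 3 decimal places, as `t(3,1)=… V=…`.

t(3,1)=2.900 V=21.654

span = t_max - t_min = 3.17 - 0.42 = 2.750
L(3,1) = 25, L_eff = 25/255 = 0.098039
t(3,1) = 3.17 - 2.750·0.098039 = 2.900
Σt over all 4·7 pixels = 49.71
V = pitch²·Σt = 0.66²·49.71 = 21.654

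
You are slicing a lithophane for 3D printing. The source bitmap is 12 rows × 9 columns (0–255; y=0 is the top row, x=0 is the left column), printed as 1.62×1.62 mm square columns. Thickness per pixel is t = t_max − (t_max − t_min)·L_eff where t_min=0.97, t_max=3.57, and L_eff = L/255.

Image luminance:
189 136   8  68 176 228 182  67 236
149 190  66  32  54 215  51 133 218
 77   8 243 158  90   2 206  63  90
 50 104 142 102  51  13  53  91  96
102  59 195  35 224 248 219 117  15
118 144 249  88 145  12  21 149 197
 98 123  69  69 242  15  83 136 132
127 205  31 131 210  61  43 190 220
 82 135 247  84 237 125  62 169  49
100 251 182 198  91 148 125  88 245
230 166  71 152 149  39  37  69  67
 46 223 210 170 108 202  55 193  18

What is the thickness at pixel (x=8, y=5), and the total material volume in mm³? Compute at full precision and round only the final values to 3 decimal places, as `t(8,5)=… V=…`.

span = t_max - t_min = 3.57 - 0.97 = 2.600
L(8,5) = 197, L_eff = 197/255 = 0.772549
t(8,5) = 3.57 - 2.600·0.772549 = 1.561
Σt over all 12·9 pixels = 317623/1275 ≈ 249.1160784
V = pitch²·Σt = 1.62²·317623/1275 = 653.780

t(8,5)=1.561 V=653.780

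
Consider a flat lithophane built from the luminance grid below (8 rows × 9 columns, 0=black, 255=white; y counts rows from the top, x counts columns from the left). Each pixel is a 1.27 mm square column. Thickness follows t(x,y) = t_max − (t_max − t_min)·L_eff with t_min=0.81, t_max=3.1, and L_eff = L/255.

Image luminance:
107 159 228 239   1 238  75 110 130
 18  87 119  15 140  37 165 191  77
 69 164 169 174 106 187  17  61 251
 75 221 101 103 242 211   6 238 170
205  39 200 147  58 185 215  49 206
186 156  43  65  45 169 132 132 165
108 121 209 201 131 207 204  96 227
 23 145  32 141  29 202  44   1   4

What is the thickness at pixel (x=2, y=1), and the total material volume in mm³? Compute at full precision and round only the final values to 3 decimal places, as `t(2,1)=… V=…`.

t(2,1)=2.031 V=226.409

span = t_max - t_min = 3.1 - 0.81 = 2.290
L(2,1) = 119, L_eff = 119/255 = 0.466667
t(2,1) = 3.1 - 2.290·0.466667 = 2.031
Σt over all 8·9 pixels = 3579533/25500 ≈ 140.3738431
V = pitch²·Σt = 1.27²·3579533/25500 = 226.409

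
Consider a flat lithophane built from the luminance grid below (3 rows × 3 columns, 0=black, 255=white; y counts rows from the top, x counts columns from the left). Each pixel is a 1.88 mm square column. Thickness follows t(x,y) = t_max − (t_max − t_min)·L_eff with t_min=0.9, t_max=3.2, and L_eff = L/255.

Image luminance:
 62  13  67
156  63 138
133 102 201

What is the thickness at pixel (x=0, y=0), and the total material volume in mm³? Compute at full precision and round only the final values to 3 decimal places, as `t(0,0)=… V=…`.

t(0,0)=2.641 V=71.984

span = t_max - t_min = 3.2 - 0.9 = 2.300
L(0,0) = 62, L_eff = 62/255 = 0.243137
t(0,0) = 3.2 - 2.300·0.243137 = 2.641
Σt over all 3·3 pixels = 611/30 ≈ 20.3666667
V = pitch²·Σt = 1.88²·611/30 = 71.984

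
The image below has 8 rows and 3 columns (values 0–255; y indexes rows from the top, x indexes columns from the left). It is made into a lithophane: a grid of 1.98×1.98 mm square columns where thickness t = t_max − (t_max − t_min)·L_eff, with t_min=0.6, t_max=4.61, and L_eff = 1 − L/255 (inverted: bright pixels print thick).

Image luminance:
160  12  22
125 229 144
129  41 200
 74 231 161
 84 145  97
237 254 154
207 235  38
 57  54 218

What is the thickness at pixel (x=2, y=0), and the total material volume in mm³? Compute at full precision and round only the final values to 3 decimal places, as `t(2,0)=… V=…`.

t(2,0)=0.946 V=260.393

span = t_max - t_min = 4.61 - 0.6 = 4.010
L(2,0) = 22, L_eff = 1 - 22/255 = 0.913725 (inverted)
t(2,0) = 4.61 - 4.010·0.913725 = 0.946
Σt over all 8·3 pixels = 423427/6375 ≈ 66.4199216
V = pitch²·Σt = 1.98²·423427/6375 = 260.393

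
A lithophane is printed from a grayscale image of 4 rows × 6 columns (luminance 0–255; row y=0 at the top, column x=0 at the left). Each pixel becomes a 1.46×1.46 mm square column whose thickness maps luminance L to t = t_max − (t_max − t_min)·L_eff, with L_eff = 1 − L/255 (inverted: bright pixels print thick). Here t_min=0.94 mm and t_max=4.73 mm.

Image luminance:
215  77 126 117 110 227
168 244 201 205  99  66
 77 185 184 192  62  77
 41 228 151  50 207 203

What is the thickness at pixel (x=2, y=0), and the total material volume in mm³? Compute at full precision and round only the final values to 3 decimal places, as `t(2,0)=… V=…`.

span = t_max - t_min = 4.73 - 0.94 = 3.790
L(2,0) = 126, L_eff = 1 - 126/255 = 0.505882 (inverted)
t(2,0) = 4.73 - 3.790·0.505882 = 2.813
Σt over all 4·6 pixels = 476582/6375 ≈ 74.7579608
V = pitch²·Σt = 1.46²·476582/6375 = 159.354

t(2,0)=2.813 V=159.354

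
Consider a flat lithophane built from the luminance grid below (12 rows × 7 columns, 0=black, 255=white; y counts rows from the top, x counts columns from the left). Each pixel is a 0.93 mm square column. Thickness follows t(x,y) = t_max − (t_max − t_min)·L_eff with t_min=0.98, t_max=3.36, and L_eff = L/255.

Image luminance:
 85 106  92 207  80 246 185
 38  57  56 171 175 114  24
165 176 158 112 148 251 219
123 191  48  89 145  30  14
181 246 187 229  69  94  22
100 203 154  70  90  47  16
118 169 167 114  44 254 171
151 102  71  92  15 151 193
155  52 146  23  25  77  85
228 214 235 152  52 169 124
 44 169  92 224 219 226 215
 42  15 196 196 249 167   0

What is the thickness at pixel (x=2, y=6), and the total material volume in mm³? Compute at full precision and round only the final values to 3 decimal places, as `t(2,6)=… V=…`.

span = t_max - t_min = 3.36 - 0.98 = 2.380
L(2,6) = 167, L_eff = 167/255 = 0.654902
t(2,6) = 3.36 - 2.380·0.654902 = 1.801
Σt over all 12·7 pixels = 67984/375 ≈ 181.2906667
V = pitch²·Σt = 0.93²·67984/375 = 156.798

t(2,6)=1.801 V=156.798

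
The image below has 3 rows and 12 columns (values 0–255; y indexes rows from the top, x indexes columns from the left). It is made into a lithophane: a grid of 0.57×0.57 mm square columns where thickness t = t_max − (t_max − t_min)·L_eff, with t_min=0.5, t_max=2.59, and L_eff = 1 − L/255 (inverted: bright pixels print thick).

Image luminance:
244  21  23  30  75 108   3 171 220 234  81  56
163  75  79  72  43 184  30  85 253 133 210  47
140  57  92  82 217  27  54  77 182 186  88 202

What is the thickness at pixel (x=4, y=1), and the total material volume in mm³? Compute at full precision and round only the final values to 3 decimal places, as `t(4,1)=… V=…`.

span = t_max - t_min = 2.59 - 0.5 = 2.090
L(4,1) = 43, L_eff = 1 - 43/255 = 0.831373 (inverted)
t(4,1) = 2.59 - 2.090·0.831373 = 0.852
Σt over all 3·12 pixels = 108683/2125 ≈ 51.1449412
V = pitch²·Σt = 0.57²·108683/2125 = 16.617

t(4,1)=0.852 V=16.617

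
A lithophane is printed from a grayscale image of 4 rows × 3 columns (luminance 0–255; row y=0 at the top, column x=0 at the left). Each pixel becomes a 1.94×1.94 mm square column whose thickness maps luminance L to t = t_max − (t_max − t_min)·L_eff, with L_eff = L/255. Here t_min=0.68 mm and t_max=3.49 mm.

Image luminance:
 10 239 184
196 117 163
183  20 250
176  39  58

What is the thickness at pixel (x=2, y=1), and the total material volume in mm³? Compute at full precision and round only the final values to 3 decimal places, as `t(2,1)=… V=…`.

t(2,1)=1.694 V=89.811

span = t_max - t_min = 3.49 - 0.68 = 2.810
L(2,1) = 163, L_eff = 163/255 = 0.639216
t(2,1) = 3.49 - 2.810·0.639216 = 1.694
Σt over all 4·3 pixels = 40567/1700 ≈ 23.8629412
V = pitch²·Σt = 1.94²·40567/1700 = 89.811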